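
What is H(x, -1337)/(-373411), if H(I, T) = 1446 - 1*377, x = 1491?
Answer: -1069/373411 ≈ -0.0028628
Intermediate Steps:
H(I, T) = 1069 (H(I, T) = 1446 - 377 = 1069)
H(x, -1337)/(-373411) = 1069/(-373411) = 1069*(-1/373411) = -1069/373411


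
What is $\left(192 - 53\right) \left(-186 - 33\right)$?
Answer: $-30441$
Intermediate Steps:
$\left(192 - 53\right) \left(-186 - 33\right) = 139 \left(-219\right) = -30441$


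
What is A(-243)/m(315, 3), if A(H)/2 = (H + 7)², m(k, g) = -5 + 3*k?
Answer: 27848/235 ≈ 118.50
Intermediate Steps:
A(H) = 2*(7 + H)² (A(H) = 2*(H + 7)² = 2*(7 + H)²)
A(-243)/m(315, 3) = (2*(7 - 243)²)/(-5 + 3*315) = (2*(-236)²)/(-5 + 945) = (2*55696)/940 = 111392*(1/940) = 27848/235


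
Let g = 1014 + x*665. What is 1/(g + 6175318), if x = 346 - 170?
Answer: 1/6293372 ≈ 1.5890e-7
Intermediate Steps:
x = 176
g = 118054 (g = 1014 + 176*665 = 1014 + 117040 = 118054)
1/(g + 6175318) = 1/(118054 + 6175318) = 1/6293372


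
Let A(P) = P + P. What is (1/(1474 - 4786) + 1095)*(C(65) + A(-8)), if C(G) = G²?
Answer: 221224979/48 ≈ 4.6089e+6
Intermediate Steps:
A(P) = 2*P
(1/(1474 - 4786) + 1095)*(C(65) + A(-8)) = (1/(1474 - 4786) + 1095)*(65² + 2*(-8)) = (1/(-3312) + 1095)*(4225 - 16) = (-1/3312 + 1095)*4209 = (3626639/3312)*4209 = 221224979/48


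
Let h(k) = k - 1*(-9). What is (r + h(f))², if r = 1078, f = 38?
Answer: 1265625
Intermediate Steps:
h(k) = 9 + k (h(k) = k + 9 = 9 + k)
(r + h(f))² = (1078 + (9 + 38))² = (1078 + 47)² = 1125² = 1265625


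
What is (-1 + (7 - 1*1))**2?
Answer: 25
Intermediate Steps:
(-1 + (7 - 1*1))**2 = (-1 + (7 - 1))**2 = (-1 + 6)**2 = 5**2 = 25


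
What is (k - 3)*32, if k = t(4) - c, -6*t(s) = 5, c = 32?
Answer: -3440/3 ≈ -1146.7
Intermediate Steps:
t(s) = -5/6 (t(s) = -1/6*5 = -5/6)
k = -197/6 (k = -5/6 - 1*32 = -5/6 - 32 = -197/6 ≈ -32.833)
(k - 3)*32 = (-197/6 - 3)*32 = -215/6*32 = -3440/3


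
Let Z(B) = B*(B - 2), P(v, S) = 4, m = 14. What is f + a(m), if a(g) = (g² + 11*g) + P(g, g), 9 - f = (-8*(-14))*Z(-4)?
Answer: -2325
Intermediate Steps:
Z(B) = B*(-2 + B)
f = -2679 (f = 9 - (-8*(-14))*(-4*(-2 - 4)) = 9 - 112*(-4*(-6)) = 9 - 112*24 = 9 - 1*2688 = 9 - 2688 = -2679)
a(g) = 4 + g² + 11*g (a(g) = (g² + 11*g) + 4 = 4 + g² + 11*g)
f + a(m) = -2679 + (4 + 14² + 11*14) = -2679 + (4 + 196 + 154) = -2679 + 354 = -2325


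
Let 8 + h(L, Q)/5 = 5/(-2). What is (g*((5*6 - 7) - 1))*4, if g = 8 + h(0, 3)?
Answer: -3916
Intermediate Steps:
h(L, Q) = -105/2 (h(L, Q) = -40 + 5*(5/(-2)) = -40 + 5*(5*(-½)) = -40 + 5*(-5/2) = -40 - 25/2 = -105/2)
g = -89/2 (g = 8 - 105/2 = -89/2 ≈ -44.500)
(g*((5*6 - 7) - 1))*4 = -89*((5*6 - 7) - 1)/2*4 = -89*((30 - 7) - 1)/2*4 = -89*(23 - 1)/2*4 = -89/2*22*4 = -979*4 = -3916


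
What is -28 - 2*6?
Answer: -40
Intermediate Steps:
-28 - 2*6 = -28 - 12 = -40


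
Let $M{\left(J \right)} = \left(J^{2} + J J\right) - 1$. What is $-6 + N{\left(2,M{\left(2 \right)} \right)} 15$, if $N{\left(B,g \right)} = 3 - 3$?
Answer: $-6$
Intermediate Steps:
$M{\left(J \right)} = -1 + 2 J^{2}$ ($M{\left(J \right)} = \left(J^{2} + J^{2}\right) - 1 = 2 J^{2} - 1 = -1 + 2 J^{2}$)
$N{\left(B,g \right)} = 0$
$-6 + N{\left(2,M{\left(2 \right)} \right)} 15 = -6 + 0 \cdot 15 = -6 + 0 = -6$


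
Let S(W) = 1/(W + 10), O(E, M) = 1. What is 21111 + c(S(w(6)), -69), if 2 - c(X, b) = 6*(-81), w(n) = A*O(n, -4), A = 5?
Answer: 21599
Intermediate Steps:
w(n) = 5 (w(n) = 5*1 = 5)
S(W) = 1/(10 + W)
c(X, b) = 488 (c(X, b) = 2 - 6*(-81) = 2 - 1*(-486) = 2 + 486 = 488)
21111 + c(S(w(6)), -69) = 21111 + 488 = 21599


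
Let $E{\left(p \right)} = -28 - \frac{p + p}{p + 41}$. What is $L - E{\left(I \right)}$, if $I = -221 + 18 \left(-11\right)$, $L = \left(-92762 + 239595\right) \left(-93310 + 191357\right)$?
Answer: $\frac{2720945149250}{189} \approx 1.4397 \cdot 10^{10}$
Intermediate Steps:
$L = 14396535151$ ($L = 146833 \cdot 98047 = 14396535151$)
$I = -419$ ($I = -221 - 198 = -419$)
$E{\left(p \right)} = -28 - \frac{2 p}{41 + p}$
$L - E{\left(I \right)} = 14396535151 - \frac{2 \left(-574 - -6285\right)}{41 - 419} = 14396535151 - \frac{2 \left(-574 + 6285\right)}{-378} = 14396535151 - 2 \left(- \frac{1}{378}\right) 5711 = 14396535151 - - \frac{5711}{189} = 14396535151 + \frac{5711}{189} = \frac{2720945149250}{189}$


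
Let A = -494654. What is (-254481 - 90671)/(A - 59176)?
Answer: 172576/276915 ≈ 0.62321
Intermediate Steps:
(-254481 - 90671)/(A - 59176) = (-254481 - 90671)/(-494654 - 59176) = -345152/(-553830) = -345152*(-1/553830) = 172576/276915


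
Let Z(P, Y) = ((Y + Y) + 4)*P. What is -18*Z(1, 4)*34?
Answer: -7344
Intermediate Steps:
Z(P, Y) = P*(4 + 2*Y) (Z(P, Y) = (2*Y + 4)*P = (4 + 2*Y)*P = P*(4 + 2*Y))
-18*Z(1, 4)*34 = -36*(2 + 4)*34 = -36*6*34 = -18*12*34 = -216*34 = -7344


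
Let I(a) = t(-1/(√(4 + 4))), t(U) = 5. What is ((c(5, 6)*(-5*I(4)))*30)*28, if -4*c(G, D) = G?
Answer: 26250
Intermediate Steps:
c(G, D) = -G/4
I(a) = 5
((c(5, 6)*(-5*I(4)))*30)*28 = (((-¼*5)*(-5*5))*30)*28 = (-5/4*(-25)*30)*28 = ((125/4)*30)*28 = (1875/2)*28 = 26250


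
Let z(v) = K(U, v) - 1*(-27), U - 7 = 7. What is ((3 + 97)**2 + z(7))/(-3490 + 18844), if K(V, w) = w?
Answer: 5017/7677 ≈ 0.65351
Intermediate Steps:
U = 14 (U = 7 + 7 = 14)
z(v) = 27 + v (z(v) = v - 1*(-27) = v + 27 = 27 + v)
((3 + 97)**2 + z(7))/(-3490 + 18844) = ((3 + 97)**2 + (27 + 7))/(-3490 + 18844) = (100**2 + 34)/15354 = (10000 + 34)*(1/15354) = 10034*(1/15354) = 5017/7677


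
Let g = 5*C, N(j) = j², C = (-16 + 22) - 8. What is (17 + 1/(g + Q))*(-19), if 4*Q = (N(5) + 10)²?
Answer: -382831/1185 ≈ -323.06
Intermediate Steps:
C = -2 (C = 6 - 8 = -2)
g = -10 (g = 5*(-2) = -10)
Q = 1225/4 (Q = (5² + 10)²/4 = (25 + 10)²/4 = (¼)*35² = (¼)*1225 = 1225/4 ≈ 306.25)
(17 + 1/(g + Q))*(-19) = (17 + 1/(-10 + 1225/4))*(-19) = (17 + 1/(1185/4))*(-19) = (17 + 4/1185)*(-19) = (20149/1185)*(-19) = -382831/1185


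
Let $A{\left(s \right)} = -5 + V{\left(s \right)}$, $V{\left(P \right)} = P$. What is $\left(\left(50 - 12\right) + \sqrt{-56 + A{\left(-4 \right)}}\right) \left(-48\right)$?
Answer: $-1824 - 48 i \sqrt{65} \approx -1824.0 - 386.99 i$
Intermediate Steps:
$A{\left(s \right)} = -5 + s$
$\left(\left(50 - 12\right) + \sqrt{-56 + A{\left(-4 \right)}}\right) \left(-48\right) = \left(\left(50 - 12\right) + \sqrt{-56 - 9}\right) \left(-48\right) = \left(38 + \sqrt{-56 - 9}\right) \left(-48\right) = \left(38 + \sqrt{-65}\right) \left(-48\right) = \left(38 + i \sqrt{65}\right) \left(-48\right) = -1824 - 48 i \sqrt{65}$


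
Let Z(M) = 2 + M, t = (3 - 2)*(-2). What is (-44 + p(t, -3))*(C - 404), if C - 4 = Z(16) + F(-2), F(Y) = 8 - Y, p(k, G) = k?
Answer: 17112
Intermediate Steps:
t = -2 (t = 1*(-2) = -2)
C = 32 (C = 4 + ((2 + 16) + (8 - 1*(-2))) = 4 + (18 + (8 + 2)) = 4 + (18 + 10) = 4 + 28 = 32)
(-44 + p(t, -3))*(C - 404) = (-44 - 2)*(32 - 404) = -46*(-372) = 17112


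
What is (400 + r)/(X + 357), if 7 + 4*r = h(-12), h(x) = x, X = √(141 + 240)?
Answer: 188139/169424 - 527*√381/169424 ≈ 1.0497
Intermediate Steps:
X = √381 ≈ 19.519
r = -19/4 (r = -7/4 + (¼)*(-12) = -7/4 - 3 = -19/4 ≈ -4.7500)
(400 + r)/(X + 357) = (400 - 19/4)/(√381 + 357) = 1581/(4*(357 + √381))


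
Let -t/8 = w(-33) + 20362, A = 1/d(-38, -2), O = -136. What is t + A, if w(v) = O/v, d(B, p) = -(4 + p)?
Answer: -10753345/66 ≈ -1.6293e+5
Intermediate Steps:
d(B, p) = -4 - p
A = -½ (A = 1/(-4 - 1*(-2)) = 1/(-4 + 2) = 1/(-2) = -½ ≈ -0.50000)
w(v) = -136/v
t = -5376656/33 (t = -8*(-136/(-33) + 20362) = -8*(-136*(-1/33) + 20362) = -8*(136/33 + 20362) = -8*672082/33 = -5376656/33 ≈ -1.6293e+5)
t + A = -5376656/33 - ½ = -10753345/66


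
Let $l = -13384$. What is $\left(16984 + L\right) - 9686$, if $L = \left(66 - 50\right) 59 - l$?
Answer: $21626$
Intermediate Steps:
$L = 14328$ ($L = \left(66 - 50\right) 59 - -13384 = 16 \cdot 59 + 13384 = 944 + 13384 = 14328$)
$\left(16984 + L\right) - 9686 = \left(16984 + 14328\right) - 9686 = 31312 - 9686 = 21626$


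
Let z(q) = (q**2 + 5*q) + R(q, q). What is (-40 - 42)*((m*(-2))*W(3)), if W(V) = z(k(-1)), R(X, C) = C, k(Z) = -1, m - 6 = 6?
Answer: -9840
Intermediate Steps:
m = 12 (m = 6 + 6 = 12)
z(q) = q**2 + 6*q (z(q) = (q**2 + 5*q) + q = q**2 + 6*q)
W(V) = -5 (W(V) = -(6 - 1) = -1*5 = -5)
(-40 - 42)*((m*(-2))*W(3)) = (-40 - 42)*((12*(-2))*(-5)) = -(-1968)*(-5) = -82*120 = -9840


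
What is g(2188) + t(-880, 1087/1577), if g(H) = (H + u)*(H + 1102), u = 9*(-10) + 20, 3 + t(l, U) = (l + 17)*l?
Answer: 7727657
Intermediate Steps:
t(l, U) = -3 + l*(17 + l) (t(l, U) = -3 + (l + 17)*l = -3 + (17 + l)*l = -3 + l*(17 + l))
u = -70 (u = -90 + 20 = -70)
g(H) = (-70 + H)*(1102 + H) (g(H) = (H - 70)*(H + 1102) = (-70 + H)*(1102 + H))
g(2188) + t(-880, 1087/1577) = (-77140 + 2188**2 + 1032*2188) + (-3 + (-880)**2 + 17*(-880)) = (-77140 + 4787344 + 2258016) + (-3 + 774400 - 14960) = 6968220 + 759437 = 7727657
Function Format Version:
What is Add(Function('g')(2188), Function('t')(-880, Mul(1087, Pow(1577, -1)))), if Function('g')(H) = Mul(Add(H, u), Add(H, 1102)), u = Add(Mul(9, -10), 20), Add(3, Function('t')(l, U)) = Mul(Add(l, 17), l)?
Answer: 7727657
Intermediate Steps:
Function('t')(l, U) = Add(-3, Mul(l, Add(17, l))) (Function('t')(l, U) = Add(-3, Mul(Add(l, 17), l)) = Add(-3, Mul(Add(17, l), l)) = Add(-3, Mul(l, Add(17, l))))
u = -70 (u = Add(-90, 20) = -70)
Function('g')(H) = Mul(Add(-70, H), Add(1102, H)) (Function('g')(H) = Mul(Add(H, -70), Add(H, 1102)) = Mul(Add(-70, H), Add(1102, H)))
Add(Function('g')(2188), Function('t')(-880, Mul(1087, Pow(1577, -1)))) = Add(Add(-77140, Pow(2188, 2), Mul(1032, 2188)), Add(-3, Pow(-880, 2), Mul(17, -880))) = Add(Add(-77140, 4787344, 2258016), Add(-3, 774400, -14960)) = Add(6968220, 759437) = 7727657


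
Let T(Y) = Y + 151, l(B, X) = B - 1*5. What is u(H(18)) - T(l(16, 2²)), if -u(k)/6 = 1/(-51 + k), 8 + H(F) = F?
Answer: -6636/41 ≈ -161.85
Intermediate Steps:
H(F) = -8 + F
l(B, X) = -5 + B (l(B, X) = B - 5 = -5 + B)
T(Y) = 151 + Y
u(k) = -6/(-51 + k)
u(H(18)) - T(l(16, 2²)) = -6/(-51 + (-8 + 18)) - (151 + (-5 + 16)) = -6/(-51 + 10) - (151 + 11) = -6/(-41) - 1*162 = -6*(-1/41) - 162 = 6/41 - 162 = -6636/41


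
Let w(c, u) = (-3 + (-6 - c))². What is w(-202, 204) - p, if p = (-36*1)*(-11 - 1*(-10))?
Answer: 37213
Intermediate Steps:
w(c, u) = (-9 - c)²
p = 36 (p = -36*(-11 + 10) = -36*(-1) = 36)
w(-202, 204) - p = (9 - 202)² - 1*36 = (-193)² - 36 = 37249 - 36 = 37213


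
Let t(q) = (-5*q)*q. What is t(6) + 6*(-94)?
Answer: -744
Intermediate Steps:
t(q) = -5*q²
t(6) + 6*(-94) = -5*6² + 6*(-94) = -5*36 - 564 = -180 - 564 = -744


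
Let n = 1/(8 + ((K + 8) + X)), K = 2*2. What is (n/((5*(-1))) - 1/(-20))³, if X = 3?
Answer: 6859/97336000 ≈ 7.0467e-5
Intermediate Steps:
K = 4
n = 1/23 (n = 1/(8 + ((4 + 8) + 3)) = 1/(8 + (12 + 3)) = 1/(8 + 15) = 1/23 ≈ 0.043478)
(n/((5*(-1))) - 1/(-20))³ = (1/(23*((5*(-1)))) - 1/(-20))³ = ((1/23)/(-5) - 1*(-1/20))³ = ((1/23)*(-⅕) + 1/20)³ = (-1/115 + 1/20)³ = (19/460)³ = 6859/97336000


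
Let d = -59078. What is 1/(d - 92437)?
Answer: -1/151515 ≈ -6.6000e-6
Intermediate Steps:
1/(d - 92437) = 1/(-59078 - 92437) = 1/(-151515) = -1/151515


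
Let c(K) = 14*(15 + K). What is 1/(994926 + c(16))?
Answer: 1/995360 ≈ 1.0047e-6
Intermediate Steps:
c(K) = 210 + 14*K
1/(994926 + c(16)) = 1/(994926 + (210 + 14*16)) = 1/(994926 + (210 + 224)) = 1/(994926 + 434) = 1/995360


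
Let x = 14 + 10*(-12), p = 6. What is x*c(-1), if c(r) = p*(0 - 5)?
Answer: 3180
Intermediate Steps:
c(r) = -30 (c(r) = 6*(0 - 5) = 6*(-5) = -30)
x = -106 (x = 14 - 120 = -106)
x*c(-1) = -106*(-30) = 3180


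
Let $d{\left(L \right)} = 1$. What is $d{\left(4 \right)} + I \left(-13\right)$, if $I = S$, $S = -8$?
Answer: $105$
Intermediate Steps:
$I = -8$
$d{\left(4 \right)} + I \left(-13\right) = 1 - -104 = 1 + 104 = 105$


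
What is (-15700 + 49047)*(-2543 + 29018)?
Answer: 882861825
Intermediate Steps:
(-15700 + 49047)*(-2543 + 29018) = 33347*26475 = 882861825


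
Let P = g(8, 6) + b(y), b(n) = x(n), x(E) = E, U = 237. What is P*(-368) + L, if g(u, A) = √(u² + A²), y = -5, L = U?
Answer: -1603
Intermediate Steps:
L = 237
b(n) = n
g(u, A) = √(A² + u²)
P = 5 (P = √(6² + 8²) - 5 = √(36 + 64) - 5 = √100 - 5 = 10 - 5 = 5)
P*(-368) + L = 5*(-368) + 237 = -1840 + 237 = -1603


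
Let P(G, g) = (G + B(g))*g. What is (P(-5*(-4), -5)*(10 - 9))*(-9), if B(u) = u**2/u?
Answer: 675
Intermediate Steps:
B(u) = u
P(G, g) = g*(G + g) (P(G, g) = (G + g)*g = g*(G + g))
(P(-5*(-4), -5)*(10 - 9))*(-9) = ((-5*(-5*(-4) - 5))*(10 - 9))*(-9) = (-5*(20 - 5)*1)*(-9) = (-5*15*1)*(-9) = -75*1*(-9) = -75*(-9) = 675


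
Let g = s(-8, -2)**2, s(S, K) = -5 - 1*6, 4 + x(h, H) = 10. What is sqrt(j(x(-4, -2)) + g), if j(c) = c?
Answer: sqrt(127) ≈ 11.269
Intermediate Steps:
x(h, H) = 6 (x(h, H) = -4 + 10 = 6)
s(S, K) = -11 (s(S, K) = -5 - 6 = -11)
g = 121 (g = (-11)**2 = 121)
sqrt(j(x(-4, -2)) + g) = sqrt(6 + 121) = sqrt(127)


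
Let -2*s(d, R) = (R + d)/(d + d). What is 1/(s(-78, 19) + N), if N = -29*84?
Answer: -312/760091 ≈ -0.00041048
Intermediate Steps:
s(d, R) = -(R + d)/(4*d) (s(d, R) = -(R + d)/(2*(d + d)) = -(R + d)/(2*(2*d)) = -(R + d)*1/(2*d)/2 = -(R + d)/(4*d))
N = -2436
1/(s(-78, 19) + N) = 1/((¼)*(-1*19 - 1*(-78))/(-78) - 2436) = 1/((¼)*(-1/78)*(-19 + 78) - 2436) = 1/((¼)*(-1/78)*59 - 2436) = 1/(-59/312 - 2436) = 1/(-760091/312) = -312/760091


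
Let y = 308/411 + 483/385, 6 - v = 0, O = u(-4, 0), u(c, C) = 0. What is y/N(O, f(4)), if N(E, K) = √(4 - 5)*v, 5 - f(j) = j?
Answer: -45299*I/135630 ≈ -0.33399*I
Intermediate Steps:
O = 0
v = 6 (v = 6 - 1*0 = 6 + 0 = 6)
f(j) = 5 - j
y = 45299/22605 (y = 308*(1/411) + 483*(1/385) = 308/411 + 69/55 = 45299/22605 ≈ 2.0039)
N(E, K) = 6*I (N(E, K) = √(4 - 5)*6 = √(-1)*6 = I*6 = 6*I)
y/N(O, f(4)) = 45299/(22605*((6*I))) = 45299*(-I/6)/22605 = -45299*I/135630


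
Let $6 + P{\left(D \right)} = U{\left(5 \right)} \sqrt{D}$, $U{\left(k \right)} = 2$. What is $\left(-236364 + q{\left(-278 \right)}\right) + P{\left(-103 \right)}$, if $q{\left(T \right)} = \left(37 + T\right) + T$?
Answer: $-236889 + 2 i \sqrt{103} \approx -2.3689 \cdot 10^{5} + 20.298 i$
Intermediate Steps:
$q{\left(T \right)} = 37 + 2 T$
$P{\left(D \right)} = -6 + 2 \sqrt{D}$
$\left(-236364 + q{\left(-278 \right)}\right) + P{\left(-103 \right)} = \left(-236364 + \left(37 + 2 \left(-278\right)\right)\right) - \left(6 - 2 \sqrt{-103}\right) = \left(-236364 + \left(37 - 556\right)\right) - \left(6 - 2 i \sqrt{103}\right) = \left(-236364 - 519\right) - \left(6 - 2 i \sqrt{103}\right) = -236883 - \left(6 - 2 i \sqrt{103}\right) = -236889 + 2 i \sqrt{103}$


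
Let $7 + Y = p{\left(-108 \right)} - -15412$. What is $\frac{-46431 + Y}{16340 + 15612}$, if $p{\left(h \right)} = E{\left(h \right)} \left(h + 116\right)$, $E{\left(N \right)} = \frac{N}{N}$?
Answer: $- \frac{15509}{15976} \approx -0.97077$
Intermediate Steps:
$E{\left(N \right)} = 1$
$p{\left(h \right)} = 116 + h$ ($p{\left(h \right)} = 1 \left(h + 116\right) = 1 \left(116 + h\right) = 116 + h$)
$Y = 15413$ ($Y = -7 + \left(\left(116 - 108\right) - -15412\right) = -7 + \left(8 + 15412\right) = -7 + 15420 = 15413$)
$\frac{-46431 + Y}{16340 + 15612} = \frac{-46431 + 15413}{16340 + 15612} = - \frac{31018}{31952} = \left(-31018\right) \frac{1}{31952} = - \frac{15509}{15976}$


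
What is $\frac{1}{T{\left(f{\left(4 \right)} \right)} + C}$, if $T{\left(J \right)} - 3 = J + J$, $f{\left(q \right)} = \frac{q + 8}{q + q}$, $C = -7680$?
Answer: $- \frac{1}{7674} \approx -0.00013031$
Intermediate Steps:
$f{\left(q \right)} = \frac{8 + q}{2 q}$
$T{\left(J \right)} = 3 + 2 J$ ($T{\left(J \right)} = 3 + \left(J + J\right) = 3 + 2 J$)
$\frac{1}{T{\left(f{\left(4 \right)} \right)} + C} = \frac{1}{\left(3 + 2 \frac{8 + 4}{2 \cdot 4}\right) - 7680} = \frac{1}{\left(3 + 2 \cdot \frac{1}{2} \cdot \frac{1}{4} \cdot 12\right) - 7680} = \frac{1}{\left(3 + 2 \cdot \frac{3}{2}\right) - 7680} = \frac{1}{\left(3 + 3\right) - 7680} = \frac{1}{6 - 7680} = \frac{1}{-7674} = - \frac{1}{7674}$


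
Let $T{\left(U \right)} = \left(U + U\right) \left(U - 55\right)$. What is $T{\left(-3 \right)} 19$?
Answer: $6612$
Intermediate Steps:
$T{\left(U \right)} = 2 U \left(-55 + U\right)$
$T{\left(-3 \right)} 19 = 2 \left(-3\right) \left(-55 - 3\right) 19 = 2 \left(-3\right) \left(-58\right) 19 = 348 \cdot 19 = 6612$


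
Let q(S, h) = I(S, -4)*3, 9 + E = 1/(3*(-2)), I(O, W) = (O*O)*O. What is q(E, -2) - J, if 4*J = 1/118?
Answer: -4908067/2124 ≈ -2310.8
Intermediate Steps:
I(O, W) = O**3 (I(O, W) = O**2*O = O**3)
E = -55/6 (E = -9 + 1/(3*(-2)) = -9 + 1/(-6) = -9 - 1/6 = -55/6 ≈ -9.1667)
J = 1/472 (J = (1/4)/118 = (1/4)*(1/118) = 1/472 ≈ 0.0021186)
q(S, h) = 3*S**3 (q(S, h) = S**3*3 = 3*S**3)
q(E, -2) - J = 3*(-55/6)**3 - 1*1/472 = 3*(-166375/216) - 1/472 = -166375/72 - 1/472 = -4908067/2124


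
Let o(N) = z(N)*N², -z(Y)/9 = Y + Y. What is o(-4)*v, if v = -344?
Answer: -396288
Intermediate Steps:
z(Y) = -18*Y (z(Y) = -9*(Y + Y) = -18*Y)
o(N) = -18*N³ (o(N) = (-18*N)*N² = -18*N³)
o(-4)*v = -18*(-4)³*(-344) = -18*(-64)*(-344) = 1152*(-344) = -396288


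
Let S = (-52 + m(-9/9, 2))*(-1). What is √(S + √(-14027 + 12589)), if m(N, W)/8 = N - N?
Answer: √(52 + I*√1438) ≈ 7.6275 + 2.4858*I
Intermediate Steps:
m(N, W) = 0 (m(N, W) = 8*(N - N) = 8*0 = 0)
S = 52 (S = (-52 + 0)*(-1) = -52*(-1) = 52)
√(S + √(-14027 + 12589)) = √(52 + √(-14027 + 12589)) = √(52 + √(-1438)) = √(52 + I*√1438)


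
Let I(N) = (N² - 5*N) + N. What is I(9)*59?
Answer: 2655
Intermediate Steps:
I(N) = N² - 4*N
I(9)*59 = (9*(-4 + 9))*59 = (9*5)*59 = 45*59 = 2655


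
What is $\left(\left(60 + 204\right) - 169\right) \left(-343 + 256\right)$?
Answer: $-8265$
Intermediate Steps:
$\left(\left(60 + 204\right) - 169\right) \left(-343 + 256\right) = \left(264 - 169\right) \left(-87\right) = 95 \left(-87\right) = -8265$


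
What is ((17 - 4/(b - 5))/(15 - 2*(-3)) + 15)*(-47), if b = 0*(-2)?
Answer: -78208/105 ≈ -744.84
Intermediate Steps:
b = 0
((17 - 4/(b - 5))/(15 - 2*(-3)) + 15)*(-47) = ((17 - 4/(0 - 5))/(15 - 2*(-3)) + 15)*(-47) = ((17 - 4/(-5))/(15 + 6) + 15)*(-47) = ((17 - ⅕*(-4))/21 + 15)*(-47) = ((17 + ⅘)*(1/21) + 15)*(-47) = ((89/5)*(1/21) + 15)*(-47) = (89/105 + 15)*(-47) = (1664/105)*(-47) = -78208/105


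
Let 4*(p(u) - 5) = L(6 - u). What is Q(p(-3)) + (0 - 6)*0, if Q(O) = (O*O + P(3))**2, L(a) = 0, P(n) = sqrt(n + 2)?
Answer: (25 + sqrt(5))**2 ≈ 741.80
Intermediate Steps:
P(n) = sqrt(2 + n)
p(u) = 5 (p(u) = 5 + (1/4)*0 = 5 + 0 = 5)
Q(O) = (sqrt(5) + O**2)**2 (Q(O) = (O*O + sqrt(2 + 3))**2 = (O**2 + sqrt(5))**2 = (sqrt(5) + O**2)**2)
Q(p(-3)) + (0 - 6)*0 = (sqrt(5) + 5**2)**2 + (0 - 6)*0 = (sqrt(5) + 25)**2 - 6*0 = (25 + sqrt(5))**2 + 0 = (25 + sqrt(5))**2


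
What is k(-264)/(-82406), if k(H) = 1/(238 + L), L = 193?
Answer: -1/35516986 ≈ -2.8156e-8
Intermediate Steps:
k(H) = 1/431 (k(H) = 1/(238 + 193) = 1/431)
k(-264)/(-82406) = (1/431)/(-82406) = (1/431)*(-1/82406) = -1/35516986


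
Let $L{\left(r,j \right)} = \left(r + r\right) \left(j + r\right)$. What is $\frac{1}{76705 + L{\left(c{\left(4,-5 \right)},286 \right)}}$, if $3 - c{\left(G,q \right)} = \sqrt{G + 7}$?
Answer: $\frac{78461}{6152376905} + \frac{584 \sqrt{11}}{6152376905} \approx 1.3068 \cdot 10^{-5}$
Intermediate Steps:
$c{\left(G,q \right)} = 3 - \sqrt{7 + G}$ ($c{\left(G,q \right)} = 3 - \sqrt{G + 7} = 3 - \sqrt{7 + G}$)
$L{\left(r,j \right)} = 2 r \left(j + r\right)$
$\frac{1}{76705 + L{\left(c{\left(4,-5 \right)},286 \right)}} = \frac{1}{76705 + 2 \left(3 - \sqrt{7 + 4}\right) \left(286 + \left(3 - \sqrt{7 + 4}\right)\right)} = \frac{1}{76705 + 2 \left(3 - \sqrt{11}\right) \left(286 + \left(3 - \sqrt{11}\right)\right)} = \frac{1}{76705 + 2 \left(3 - \sqrt{11}\right) \left(289 - \sqrt{11}\right)}$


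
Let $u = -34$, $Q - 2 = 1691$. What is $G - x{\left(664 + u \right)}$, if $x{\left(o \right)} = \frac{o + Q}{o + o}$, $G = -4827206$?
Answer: $- \frac{6082281883}{1260} \approx -4.8272 \cdot 10^{6}$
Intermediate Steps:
$Q = 1693$ ($Q = 2 + 1691 = 1693$)
$x{\left(o \right)} = \frac{1693 + o}{2 o}$ ($x{\left(o \right)} = \frac{o + 1693}{o + o} = \frac{1693 + o}{2 o}$)
$G - x{\left(664 + u \right)} = -4827206 - \frac{1693 + \left(664 - 34\right)}{2 \left(664 - 34\right)} = -4827206 - \frac{1693 + 630}{2 \cdot 630} = -4827206 - \frac{1}{2} \cdot \frac{1}{630} \cdot 2323 = -4827206 - \frac{2323}{1260} = - \frac{6082281883}{1260}$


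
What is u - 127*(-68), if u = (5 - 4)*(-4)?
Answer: 8632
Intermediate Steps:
u = -4 (u = 1*(-4) = -4)
u - 127*(-68) = -4 - 127*(-68) = -4 + 8636 = 8632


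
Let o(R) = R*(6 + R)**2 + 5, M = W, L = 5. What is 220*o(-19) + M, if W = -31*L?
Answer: -705475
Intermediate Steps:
W = -155 (W = -31*5 = -155)
M = -155
o(R) = 5 + R*(6 + R)**2
220*o(-19) + M = 220*(5 - 19*(6 - 19)**2) - 155 = 220*(5 - 19*(-13)**2) - 155 = 220*(5 - 19*169) - 155 = 220*(5 - 3211) - 155 = 220*(-3206) - 155 = -705320 - 155 = -705475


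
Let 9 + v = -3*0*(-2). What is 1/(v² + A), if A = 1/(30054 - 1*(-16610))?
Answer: 46664/3779785 ≈ 0.012346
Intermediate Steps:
v = -9 (v = -9 - 3*0*(-2) = -9 + 0*(-2) = -9 + 0 = -9)
A = 1/46664 (A = 1/(30054 + 16610) = 1/46664 ≈ 2.1430e-5)
1/(v² + A) = 1/((-9)² + 1/46664) = 1/(81 + 1/46664) = 1/(3779785/46664) = 46664/3779785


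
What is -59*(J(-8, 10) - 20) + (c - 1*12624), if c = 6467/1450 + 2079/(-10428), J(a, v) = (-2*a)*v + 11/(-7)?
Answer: -1149522487/55300 ≈ -20787.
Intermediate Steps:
J(a, v) = -11/7 - 2*a*v (J(a, v) = -2*a*v + 11*(-⅐) = -2*a*v - 11/7 = -11/7 - 2*a*v)
c = 33659/7900 (c = 6467*(1/1450) + 2079*(-1/10428) = 223/50 - 63/316 = 33659/7900 ≈ 4.2606)
-59*(J(-8, 10) - 20) + (c - 1*12624) = -59*((-11/7 - 2*(-8)*10) - 20) + (33659/7900 - 1*12624) = -59*((-11/7 + 160) - 20) + (33659/7900 - 12624) = -59*(1109/7 - 20) - 99695941/7900 = -59*969/7 - 99695941/7900 = -57171/7 - 99695941/7900 = -1149522487/55300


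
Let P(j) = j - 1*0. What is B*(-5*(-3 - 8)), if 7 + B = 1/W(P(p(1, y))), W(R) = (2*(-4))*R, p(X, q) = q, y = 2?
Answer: -6215/16 ≈ -388.44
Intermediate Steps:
P(j) = j (P(j) = j + 0 = j)
W(R) = -8*R
B = -113/16 (B = -7 + 1/(-8*2) = -7 + 1/(-16) = -7 - 1/16 = -113/16 ≈ -7.0625)
B*(-5*(-3 - 8)) = -(-565)*(-3 - 8)/16 = -(-565)*(-11)/16 = -113/16*55 = -6215/16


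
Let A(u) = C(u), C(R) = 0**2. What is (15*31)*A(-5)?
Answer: 0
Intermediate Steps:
C(R) = 0
A(u) = 0
(15*31)*A(-5) = (15*31)*0 = 465*0 = 0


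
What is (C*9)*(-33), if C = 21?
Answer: -6237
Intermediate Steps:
(C*9)*(-33) = (21*9)*(-33) = 189*(-33) = -6237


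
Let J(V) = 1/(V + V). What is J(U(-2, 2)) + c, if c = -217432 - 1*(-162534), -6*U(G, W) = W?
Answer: -109799/2 ≈ -54900.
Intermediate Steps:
U(G, W) = -W/6
c = -54898 (c = -217432 + 162534 = -54898)
J(V) = 1/(2*V)
J(U(-2, 2)) + c = 1/(2*((-⅙*2))) - 54898 = 1/(2*(-⅓)) - 54898 = (½)*(-3) - 54898 = -3/2 - 54898 = -109799/2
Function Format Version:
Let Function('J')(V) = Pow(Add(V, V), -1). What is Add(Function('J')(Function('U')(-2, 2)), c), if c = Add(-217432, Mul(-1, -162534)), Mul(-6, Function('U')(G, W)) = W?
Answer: Rational(-109799, 2) ≈ -54900.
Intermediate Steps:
Function('U')(G, W) = Mul(Rational(-1, 6), W)
c = -54898 (c = Add(-217432, 162534) = -54898)
Function('J')(V) = Mul(Rational(1, 2), Pow(V, -1)) (Function('J')(V) = Pow(Mul(2, V), -1) = Mul(Rational(1, 2), Pow(V, -1)))
Add(Function('J')(Function('U')(-2, 2)), c) = Add(Mul(Rational(1, 2), Pow(Mul(Rational(-1, 6), 2), -1)), -54898) = Add(Mul(Rational(1, 2), Pow(Rational(-1, 3), -1)), -54898) = Add(Mul(Rational(1, 2), -3), -54898) = Add(Rational(-3, 2), -54898) = Rational(-109799, 2)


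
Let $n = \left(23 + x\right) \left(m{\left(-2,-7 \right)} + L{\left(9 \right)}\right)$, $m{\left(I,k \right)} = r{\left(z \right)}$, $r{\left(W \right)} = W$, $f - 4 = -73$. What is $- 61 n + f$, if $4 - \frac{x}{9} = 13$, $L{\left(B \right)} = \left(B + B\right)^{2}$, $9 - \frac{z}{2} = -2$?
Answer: $1224079$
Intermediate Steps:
$f = -69$ ($f = 4 - 73 = -69$)
$z = 22$ ($z = 18 - -4 = 18 + 4 = 22$)
$m{\left(I,k \right)} = 22$
$L{\left(B \right)} = 4 B^{2}$ ($L{\left(B \right)} = \left(2 B\right)^{2} = 4 B^{2}$)
$x = -81$ ($x = 36 - 117 = -81$)
$n = -20068$ ($n = \left(23 - 81\right) \left(22 + 4 \cdot 9^{2}\right) = - 58 \left(22 + 4 \cdot 81\right) = - 58 \left(22 + 324\right) = \left(-58\right) 346 = -20068$)
$- 61 n + f = \left(-61\right) \left(-20068\right) - 69 = 1224148 - 69 = 1224079$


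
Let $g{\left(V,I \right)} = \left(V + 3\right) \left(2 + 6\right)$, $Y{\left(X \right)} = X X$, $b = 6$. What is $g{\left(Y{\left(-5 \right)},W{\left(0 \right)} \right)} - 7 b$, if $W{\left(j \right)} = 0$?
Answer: $182$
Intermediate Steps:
$Y{\left(X \right)} = X^{2}$
$g{\left(V,I \right)} = 24 + 8 V$ ($g{\left(V,I \right)} = \left(3 + V\right) 8 = 24 + 8 V$)
$g{\left(Y{\left(-5 \right)},W{\left(0 \right)} \right)} - 7 b = \left(24 + 8 \left(-5\right)^{2}\right) - 42 = \left(24 + 8 \cdot 25\right) - 42 = \left(24 + 200\right) - 42 = 224 - 42 = 182$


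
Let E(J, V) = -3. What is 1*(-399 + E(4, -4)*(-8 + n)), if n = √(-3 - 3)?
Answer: -375 - 3*I*√6 ≈ -375.0 - 7.3485*I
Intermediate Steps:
n = I*√6 (n = √(-6) = I*√6 ≈ 2.4495*I)
1*(-399 + E(4, -4)*(-8 + n)) = 1*(-399 - 3*(-8 + I*√6)) = 1*(-399 + (24 - 3*I*√6)) = 1*(-375 - 3*I*√6) = -375 - 3*I*√6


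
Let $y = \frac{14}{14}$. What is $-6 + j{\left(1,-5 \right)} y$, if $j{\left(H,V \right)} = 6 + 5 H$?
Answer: $5$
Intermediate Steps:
$y = 1$ ($y = 14 \cdot \frac{1}{14} = 1$)
$-6 + j{\left(1,-5 \right)} y = -6 + \left(6 + 5 \cdot 1\right) 1 = -6 + \left(6 + 5\right) 1 = -6 + 11 \cdot 1 = -6 + 11 = 5$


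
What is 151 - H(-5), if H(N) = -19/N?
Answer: 736/5 ≈ 147.20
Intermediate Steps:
151 - H(-5) = 151 - (-19)/(-5) = 151 - (-19)*(-1)/5 = 151 - 1*19/5 = 151 - 19/5 = 736/5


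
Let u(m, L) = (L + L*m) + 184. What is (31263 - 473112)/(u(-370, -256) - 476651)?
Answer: 441849/382003 ≈ 1.1567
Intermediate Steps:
u(m, L) = 184 + L + L*m
(31263 - 473112)/(u(-370, -256) - 476651) = (31263 - 473112)/((184 - 256 - 256*(-370)) - 476651) = -441849/((184 - 256 + 94720) - 476651) = -441849/(94648 - 476651) = -441849/(-382003) = -441849*(-1/382003) = 441849/382003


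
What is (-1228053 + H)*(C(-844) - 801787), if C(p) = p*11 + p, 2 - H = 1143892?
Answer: 1925816100845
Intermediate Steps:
H = -1143890 (H = 2 - 1*1143892 = 2 - 1143892 = -1143890)
C(p) = 12*p (C(p) = 11*p + p = 12*p)
(-1228053 + H)*(C(-844) - 801787) = (-1228053 - 1143890)*(12*(-844) - 801787) = -2371943*(-10128 - 801787) = -2371943*(-811915) = 1925816100845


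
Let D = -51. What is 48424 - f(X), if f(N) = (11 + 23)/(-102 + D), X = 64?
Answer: 435818/9 ≈ 48424.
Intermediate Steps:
f(N) = -2/9 (f(N) = (11 + 23)/(-102 - 51) = 34/(-153) = 34*(-1/153) = -2/9)
48424 - f(X) = 48424 - 1*(-2/9) = 48424 + 2/9 = 435818/9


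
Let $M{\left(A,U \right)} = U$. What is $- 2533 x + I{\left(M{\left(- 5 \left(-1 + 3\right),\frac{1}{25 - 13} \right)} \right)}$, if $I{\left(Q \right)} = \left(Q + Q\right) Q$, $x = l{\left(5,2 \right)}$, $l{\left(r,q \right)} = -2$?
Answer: $\frac{364753}{72} \approx 5066.0$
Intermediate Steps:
$x = -2$
$I{\left(Q \right)} = 2 Q^{2}$ ($I{\left(Q \right)} = 2 Q Q = 2 Q^{2}$)
$- 2533 x + I{\left(M{\left(- 5 \left(-1 + 3\right),\frac{1}{25 - 13} \right)} \right)} = \left(-2533\right) \left(-2\right) + 2 \left(\frac{1}{25 - 13}\right)^{2} = 5066 + 2 \left(\frac{1}{12}\right)^{2} = 5066 + \frac{2}{144} = 5066 + 2 \cdot \frac{1}{144} = 5066 + \frac{1}{72} = \frac{364753}{72}$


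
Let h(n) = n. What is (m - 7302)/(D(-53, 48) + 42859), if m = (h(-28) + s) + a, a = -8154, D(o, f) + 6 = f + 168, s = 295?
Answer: -15189/43069 ≈ -0.35267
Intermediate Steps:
D(o, f) = 162 + f (D(o, f) = -6 + (f + 168) = -6 + (168 + f) = 162 + f)
m = -7887 (m = (-28 + 295) - 8154 = 267 - 8154 = -7887)
(m - 7302)/(D(-53, 48) + 42859) = (-7887 - 7302)/((162 + 48) + 42859) = -15189/(210 + 42859) = -15189/43069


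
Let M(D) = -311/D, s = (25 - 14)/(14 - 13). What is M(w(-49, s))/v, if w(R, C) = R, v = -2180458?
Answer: -311/106842442 ≈ -2.9108e-6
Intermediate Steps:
s = 11 (s = 11/1 = 11*1 = 11)
M(w(-49, s))/v = -311/(-49)/(-2180458) = -311*(-1/49)*(-1/2180458) = (311/49)*(-1/2180458) = -311/106842442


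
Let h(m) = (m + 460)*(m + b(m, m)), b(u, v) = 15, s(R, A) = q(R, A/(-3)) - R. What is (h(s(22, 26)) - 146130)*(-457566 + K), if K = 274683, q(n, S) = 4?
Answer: 26967195648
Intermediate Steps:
s(R, A) = 4 - R
h(m) = (15 + m)*(460 + m) (h(m) = (m + 460)*(m + 15) = (460 + m)*(15 + m) = (15 + m)*(460 + m))
(h(s(22, 26)) - 146130)*(-457566 + K) = ((6900 + (4 - 1*22)² + 475*(4 - 1*22)) - 146130)*(-457566 + 274683) = ((6900 + (4 - 22)² + 475*(4 - 22)) - 146130)*(-182883) = ((6900 + (-18)² + 475*(-18)) - 146130)*(-182883) = ((6900 + 324 - 8550) - 146130)*(-182883) = (-1326 - 146130)*(-182883) = -147456*(-182883) = 26967195648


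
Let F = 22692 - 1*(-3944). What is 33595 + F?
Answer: 60231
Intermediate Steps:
F = 26636 (F = 22692 + 3944 = 26636)
33595 + F = 33595 + 26636 = 60231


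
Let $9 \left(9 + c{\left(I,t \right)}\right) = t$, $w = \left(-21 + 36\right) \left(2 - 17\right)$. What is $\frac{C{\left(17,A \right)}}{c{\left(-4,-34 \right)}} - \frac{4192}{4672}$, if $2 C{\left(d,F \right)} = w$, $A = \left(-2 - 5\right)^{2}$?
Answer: $\frac{13276}{1679} \approx 7.9071$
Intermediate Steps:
$w = -225$ ($w = 15 \left(-15\right) = -225$)
$c{\left(I,t \right)} = -9 + \frac{t}{9}$
$A = 49$ ($A = \left(-7\right)^{2} = 49$)
$C{\left(d,F \right)} = - \frac{225}{2}$ ($C{\left(d,F \right)} = \frac{1}{2} \left(-225\right) = - \frac{225}{2}$)
$\frac{C{\left(17,A \right)}}{c{\left(-4,-34 \right)}} - \frac{4192}{4672} = - \frac{225}{2 \left(-9 + \frac{1}{9} \left(-34\right)\right)} - \frac{4192}{4672} = - \frac{225}{2 \left(-9 - \frac{34}{9}\right)} - \frac{131}{146} = - \frac{225}{2 \left(- \frac{115}{9}\right)} - \frac{131}{146} = \left(- \frac{225}{2}\right) \left(- \frac{9}{115}\right) - \frac{131}{146} = \frac{405}{46} - \frac{131}{146} = \frac{13276}{1679}$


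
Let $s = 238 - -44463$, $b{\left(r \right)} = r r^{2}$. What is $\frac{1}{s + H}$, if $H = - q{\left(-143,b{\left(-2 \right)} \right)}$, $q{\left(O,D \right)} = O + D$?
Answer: $\frac{1}{44852} \approx 2.2296 \cdot 10^{-5}$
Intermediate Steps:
$b{\left(r \right)} = r^{3}$
$q{\left(O,D \right)} = D + O$
$H = 151$ ($H = - (\left(-2\right)^{3} - 143) = - (-8 - 143) = \left(-1\right) \left(-151\right) = 151$)
$s = 44701$ ($s = 238 + 44463 = 44701$)
$\frac{1}{s + H} = \frac{1}{44701 + 151} = \frac{1}{44852}$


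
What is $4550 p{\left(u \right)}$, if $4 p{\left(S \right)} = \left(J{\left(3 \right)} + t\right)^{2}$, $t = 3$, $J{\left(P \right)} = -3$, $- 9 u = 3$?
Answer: $0$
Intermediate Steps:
$u = - \frac{1}{3}$ ($u = \left(- \frac{1}{9}\right) 3 = - \frac{1}{3} \approx -0.33333$)
$p{\left(S \right)} = 0$ ($p{\left(S \right)} = \frac{\left(-3 + 3\right)^{2}}{4} = \frac{0^{2}}{4} = \frac{1}{4} \cdot 0 = 0$)
$4550 p{\left(u \right)} = 4550 \cdot 0 = 0$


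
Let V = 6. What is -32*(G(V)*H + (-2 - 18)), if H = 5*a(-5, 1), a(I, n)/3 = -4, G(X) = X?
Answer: 12160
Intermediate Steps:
a(I, n) = -12 (a(I, n) = 3*(-4) = -12)
H = -60 (H = 5*(-12) = -60)
-32*(G(V)*H + (-2 - 18)) = -32*(6*(-60) + (-2 - 18)) = -32*(-360 - 20) = -32*(-380) = 12160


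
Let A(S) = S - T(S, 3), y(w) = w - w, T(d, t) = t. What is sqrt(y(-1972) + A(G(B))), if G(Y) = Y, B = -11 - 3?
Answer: I*sqrt(17) ≈ 4.1231*I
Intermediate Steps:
B = -14
y(w) = 0
A(S) = -3 + S (A(S) = S - 1*3 = S - 3 = -3 + S)
sqrt(y(-1972) + A(G(B))) = sqrt(0 + (-3 - 14)) = sqrt(0 - 17) = sqrt(-17) = I*sqrt(17)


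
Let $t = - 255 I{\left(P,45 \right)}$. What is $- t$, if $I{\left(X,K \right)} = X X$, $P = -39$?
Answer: $387855$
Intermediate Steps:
$I{\left(X,K \right)} = X^{2}$
$t = -387855$ ($t = - 255 \left(-39\right)^{2} = \left(-255\right) 1521 = -387855$)
$- t = \left(-1\right) \left(-387855\right) = 387855$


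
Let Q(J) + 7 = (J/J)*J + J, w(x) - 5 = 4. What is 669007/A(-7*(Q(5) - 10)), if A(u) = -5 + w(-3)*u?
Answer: 669007/436 ≈ 1534.4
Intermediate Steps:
w(x) = 9 (w(x) = 5 + 4 = 9)
Q(J) = -7 + 2*J (Q(J) = -7 + ((J/J)*J + J) = -7 + (1*J + J) = -7 + (J + J) = -7 + 2*J)
A(u) = -5 + 9*u
669007/A(-7*(Q(5) - 10)) = 669007/(-5 + 9*(-7*((-7 + 2*5) - 10))) = 669007/(-5 + 9*(-7*((-7 + 10) - 10))) = 669007/(-5 + 9*(-7*(3 - 10))) = 669007/(-5 + 9*(-7*(-7))) = 669007/(-5 + 9*49) = 669007/(-5 + 441) = 669007/436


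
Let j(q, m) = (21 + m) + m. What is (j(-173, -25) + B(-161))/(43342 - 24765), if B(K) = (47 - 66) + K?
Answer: -209/18577 ≈ -0.011250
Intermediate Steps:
B(K) = -19 + K
j(q, m) = 21 + 2*m
(j(-173, -25) + B(-161))/(43342 - 24765) = ((21 + 2*(-25)) + (-19 - 161))/(43342 - 24765) = ((21 - 50) - 180)/18577 = (-29 - 180)*(1/18577) = -209*1/18577 = -209/18577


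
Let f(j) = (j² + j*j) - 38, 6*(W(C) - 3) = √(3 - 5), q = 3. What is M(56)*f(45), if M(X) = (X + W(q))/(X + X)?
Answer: 59177/28 + 1003*I*√2/168 ≈ 2113.5 + 8.4432*I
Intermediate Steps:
W(C) = 3 + I*√2/6 (W(C) = 3 + √(3 - 5)/6 = 3 + √(-2)/6 = 3 + (I*√2)/6 = 3 + I*√2/6)
f(j) = -38 + 2*j² (f(j) = (j² + j²) - 38 = 2*j² - 38 = -38 + 2*j²)
M(X) = (3 + X + I*√2/6)/(2*X) (M(X) = (X + (3 + I*√2/6))/(X + X) = (3 + X + I*√2/6)/((2*X)) = (3 + X + I*√2/6)*(1/(2*X)) = (3 + X + I*√2/6)/(2*X))
M(56)*f(45) = ((1/12)*(18 + 6*56 + I*√2)/56)*(-38 + 2*45²) = ((1/12)*(1/56)*(18 + 336 + I*√2))*(-38 + 2*2025) = ((1/12)*(1/56)*(354 + I*√2))*(-38 + 4050) = (59/112 + I*√2/672)*4012 = 59177/28 + 1003*I*√2/168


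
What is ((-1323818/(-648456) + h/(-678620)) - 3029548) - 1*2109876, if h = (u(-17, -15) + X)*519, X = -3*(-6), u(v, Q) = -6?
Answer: -282703677121079761/55006901340 ≈ -5.1394e+6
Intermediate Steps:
X = 18
h = 6228 (h = (-6 + 18)*519 = 12*519 = 6228)
((-1323818/(-648456) + h/(-678620)) - 3029548) - 1*2109876 = ((-1323818/(-648456) + 6228/(-678620)) - 3029548) - 1*2109876 = ((-1323818*(-1/648456) + 6228*(-1/678620)) - 3029548) - 2109876 = ((661909/324228 - 1557/169655) - 3029548) - 2109876 = (111791348399/55006901340 - 3029548) - 2109876 = -166645936149445921/55006901340 - 2109876 = -282703677121079761/55006901340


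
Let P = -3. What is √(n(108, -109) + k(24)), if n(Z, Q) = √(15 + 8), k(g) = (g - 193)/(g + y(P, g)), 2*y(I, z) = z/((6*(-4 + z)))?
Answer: √(-407290 + 58081*√23)/241 ≈ 1.4888*I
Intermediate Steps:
y(I, z) = z/(2*(-24 + 6*z)) (y(I, z) = (z/((6*(-4 + z))))/2 = (z/(-24 + 6*z))/2 = z/(2*(-24 + 6*z)))
k(g) = (-193 + g)/(g + g/(12*(-4 + g))) (k(g) = (g - 193)/(g + g/(12*(-4 + g))) = (-193 + g)/(g + g/(12*(-4 + g))))
n(Z, Q) = √23
√(n(108, -109) + k(24)) = √(√23 + 12*(-193 + 24)*(-4 + 24)/(24*(-47 + 12*24))) = √(√23 + 12*(1/24)*(-169)*20/(-47 + 288)) = √(√23 + 12*(1/24)*(-169)*20/241) = √(√23 + 12*(1/24)*(1/241)*(-169)*20) = √(√23 - 1690/241) = √(-1690/241 + √23)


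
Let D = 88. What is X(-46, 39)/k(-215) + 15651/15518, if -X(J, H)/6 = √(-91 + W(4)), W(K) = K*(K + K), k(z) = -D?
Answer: 15651/15518 + 3*I*√59/44 ≈ 1.0086 + 0.52371*I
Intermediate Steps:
k(z) = -88 (k(z) = -1*88 = -88)
W(K) = 2*K² (W(K) = K*(2*K) = 2*K²)
X(J, H) = -6*I*√59 (X(J, H) = -6*√(-91 + 2*4²) = -6*√(-91 + 2*16) = -6*√(-91 + 32) = -6*I*√59)
X(-46, 39)/k(-215) + 15651/15518 = -6*I*√59/(-88) + 15651/15518 = -6*I*√59*(-1/88) + 15651*(1/15518) = 3*I*√59/44 + 15651/15518 = 15651/15518 + 3*I*√59/44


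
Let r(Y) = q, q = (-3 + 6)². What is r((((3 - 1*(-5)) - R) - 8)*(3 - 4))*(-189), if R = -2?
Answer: -1701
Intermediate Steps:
q = 9 (q = 3² = 9)
r(Y) = 9
r((((3 - 1*(-5)) - R) - 8)*(3 - 4))*(-189) = 9*(-189) = -1701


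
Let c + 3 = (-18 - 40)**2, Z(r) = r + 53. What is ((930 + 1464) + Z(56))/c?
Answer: 2503/3361 ≈ 0.74472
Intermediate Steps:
Z(r) = 53 + r
c = 3361 (c = -3 + (-18 - 40)**2 = -3 + (-58)**2 = -3 + 3364 = 3361)
((930 + 1464) + Z(56))/c = ((930 + 1464) + (53 + 56))/3361 = (2394 + 109)*(1/3361) = 2503*(1/3361) = 2503/3361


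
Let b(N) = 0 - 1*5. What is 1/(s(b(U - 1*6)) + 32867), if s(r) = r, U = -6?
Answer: 1/32862 ≈ 3.0430e-5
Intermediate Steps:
b(N) = -5 (b(N) = 0 - 5 = -5)
1/(s(b(U - 1*6)) + 32867) = 1/(-5 + 32867) = 1/32862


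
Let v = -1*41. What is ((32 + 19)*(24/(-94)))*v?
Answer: 25092/47 ≈ 533.87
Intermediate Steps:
v = -41
((32 + 19)*(24/(-94)))*v = ((32 + 19)*(24/(-94)))*(-41) = (51*(24*(-1/94)))*(-41) = (51*(-12/47))*(-41) = -612/47*(-41) = 25092/47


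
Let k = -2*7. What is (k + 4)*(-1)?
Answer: 10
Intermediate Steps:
k = -14
(k + 4)*(-1) = (-14 + 4)*(-1) = -10*(-1) = 10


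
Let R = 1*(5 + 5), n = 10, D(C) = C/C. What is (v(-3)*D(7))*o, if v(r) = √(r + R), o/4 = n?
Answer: 40*√7 ≈ 105.83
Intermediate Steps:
D(C) = 1
R = 10 (R = 1*10 = 10)
o = 40 (o = 4*10 = 40)
v(r) = √(10 + r) (v(r) = √(r + 10) = √(10 + r))
(v(-3)*D(7))*o = (√(10 - 3)*1)*40 = (√7*1)*40 = √7*40 = 40*√7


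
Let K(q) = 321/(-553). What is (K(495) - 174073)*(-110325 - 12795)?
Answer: 11851862392800/553 ≈ 2.1432e+10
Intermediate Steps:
K(q) = -321/553 (K(q) = 321*(-1/553) = -321/553)
(K(495) - 174073)*(-110325 - 12795) = (-321/553 - 174073)*(-110325 - 12795) = -96262690/553*(-123120) = 11851862392800/553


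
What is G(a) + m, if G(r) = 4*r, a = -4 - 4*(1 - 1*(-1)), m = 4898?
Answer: 4850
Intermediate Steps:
a = -12 (a = -4 - 4*(1 + 1) = -4 - 4*2 = -4 - 8 = -12)
G(a) + m = 4*(-12) + 4898 = -48 + 4898 = 4850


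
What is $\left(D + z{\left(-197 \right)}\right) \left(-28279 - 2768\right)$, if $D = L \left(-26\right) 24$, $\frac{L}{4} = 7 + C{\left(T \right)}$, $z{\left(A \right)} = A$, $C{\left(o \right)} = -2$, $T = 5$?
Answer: $393582819$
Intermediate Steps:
$L = 20$ ($L = 4 \left(7 - 2\right) = 4 \cdot 5 = 20$)
$D = -12480$ ($D = 20 \left(-26\right) 24 = \left(-520\right) 24 = -12480$)
$\left(D + z{\left(-197 \right)}\right) \left(-28279 - 2768\right) = \left(-12480 - 197\right) \left(-28279 - 2768\right) = \left(-12677\right) \left(-31047\right) = 393582819$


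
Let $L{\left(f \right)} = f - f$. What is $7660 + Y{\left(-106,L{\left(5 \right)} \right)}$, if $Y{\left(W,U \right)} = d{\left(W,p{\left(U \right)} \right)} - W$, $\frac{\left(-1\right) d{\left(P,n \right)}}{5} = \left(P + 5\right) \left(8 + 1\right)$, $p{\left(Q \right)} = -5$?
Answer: $12311$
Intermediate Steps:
$d{\left(P,n \right)} = -225 - 45 P$ ($d{\left(P,n \right)} = - 5 \left(P + 5\right) \left(8 + 1\right) = - 5 \left(5 + P\right) 9 = - 5 \left(45 + 9 P\right) = -225 - 45 P$)
$L{\left(f \right)} = 0$
$Y{\left(W,U \right)} = -225 - 46 W$ ($Y{\left(W,U \right)} = \left(-225 - 45 W\right) - W = -225 - 46 W$)
$7660 + Y{\left(-106,L{\left(5 \right)} \right)} = 7660 - -4651 = 7660 + \left(-225 + 4876\right) = 7660 + 4651 = 12311$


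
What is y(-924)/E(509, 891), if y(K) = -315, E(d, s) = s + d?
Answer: -9/40 ≈ -0.22500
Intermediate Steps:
E(d, s) = d + s
y(-924)/E(509, 891) = -315/(509 + 891) = -315/1400 = -315*1/1400 = -9/40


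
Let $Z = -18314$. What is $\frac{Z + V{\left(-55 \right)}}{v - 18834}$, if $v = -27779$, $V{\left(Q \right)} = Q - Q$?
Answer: $\frac{18314}{46613} \approx 0.39289$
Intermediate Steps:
$V{\left(Q \right)} = 0$
$\frac{Z + V{\left(-55 \right)}}{v - 18834} = \frac{-18314 + 0}{-27779 - 18834} = - \frac{18314}{-46613} = \left(-18314\right) \left(- \frac{1}{46613}\right) = \frac{18314}{46613}$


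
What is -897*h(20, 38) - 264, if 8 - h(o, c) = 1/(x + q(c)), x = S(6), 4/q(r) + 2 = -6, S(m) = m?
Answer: -80046/11 ≈ -7276.9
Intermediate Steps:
q(r) = -½ (q(r) = 4/(-2 - 6) = 4/(-8) = 4*(-⅛) = -½)
x = 6
h(o, c) = 86/11 (h(o, c) = 8 - 1/(6 - ½) = 8 - 1/11/2 = 8 - 1*2/11 = 8 - 2/11 = 86/11)
-897*h(20, 38) - 264 = -897*86/11 - 264 = -77142/11 - 264 = -80046/11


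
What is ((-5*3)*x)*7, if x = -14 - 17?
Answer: 3255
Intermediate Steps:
x = -31
((-5*3)*x)*7 = (-5*3*(-31))*7 = -15*(-31)*7 = 465*7 = 3255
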